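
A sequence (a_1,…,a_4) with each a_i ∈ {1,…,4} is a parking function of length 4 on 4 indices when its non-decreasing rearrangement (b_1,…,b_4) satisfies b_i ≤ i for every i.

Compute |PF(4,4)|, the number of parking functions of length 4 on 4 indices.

125

|PF(4,4)| = (4+1−4)·(4+1)^{4−1} = 1·125 = 125 (Pollak)
Check (1,1,1,2) → sorted (1,1,1,2): b_i ≤ i ∀i, a PF.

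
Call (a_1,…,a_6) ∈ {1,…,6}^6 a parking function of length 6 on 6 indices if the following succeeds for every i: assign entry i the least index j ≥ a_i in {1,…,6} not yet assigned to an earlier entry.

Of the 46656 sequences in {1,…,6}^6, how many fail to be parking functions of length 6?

29849

Count = (6−6+1)·(6+1)^(6−1) = 1×16807 = 16807 (Konheim–Weiss)
E.g. (6,6,6,4,2,3) → sorted (2,3,4,6,6,6): b_1=2>1, not a PF.
6^6 − 16807 = 46656 − 16807 = 29849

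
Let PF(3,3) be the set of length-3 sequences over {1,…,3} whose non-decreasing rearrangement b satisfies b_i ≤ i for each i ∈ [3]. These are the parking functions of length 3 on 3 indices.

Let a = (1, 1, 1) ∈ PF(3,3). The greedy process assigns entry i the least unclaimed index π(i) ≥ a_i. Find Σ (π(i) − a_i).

Σπ = 6 ({1..3} each once); Σa = 1+1+1 = 3; disp = 6−3 = 3.

3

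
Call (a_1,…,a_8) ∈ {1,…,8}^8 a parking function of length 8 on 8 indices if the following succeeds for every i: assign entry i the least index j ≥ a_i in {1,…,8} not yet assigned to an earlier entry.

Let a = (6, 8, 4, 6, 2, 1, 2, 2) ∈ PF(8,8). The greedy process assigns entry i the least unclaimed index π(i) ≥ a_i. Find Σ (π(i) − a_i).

5

Σπ = 36 ({1..8} each once); Σa = 6+8+4+6+2+1+2+2 = 31; disp = 36−31 = 5.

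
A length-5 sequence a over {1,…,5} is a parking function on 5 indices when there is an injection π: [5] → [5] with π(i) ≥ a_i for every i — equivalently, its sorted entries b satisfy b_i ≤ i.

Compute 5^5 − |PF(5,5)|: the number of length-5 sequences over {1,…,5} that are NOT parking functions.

1829

|PF| = (5−5+1)·(5+1)^(5−1) = 1 · 1296 = 1296
E.g. (5,1,5,5,4) → sorted (1,4,5,5,5): b_2=4>2, not a PF.
Total 3125; non-PF = 3125−1296 = 1829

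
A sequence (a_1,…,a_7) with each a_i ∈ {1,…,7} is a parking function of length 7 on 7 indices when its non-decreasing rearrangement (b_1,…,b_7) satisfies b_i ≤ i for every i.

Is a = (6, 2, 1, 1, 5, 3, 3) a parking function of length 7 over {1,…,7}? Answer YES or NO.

Sorted: b = (1, 1, 2, 3, 3, 5, 6).
  b_1=1 ≤ 1
  b_2=1 ≤ 2
  b_3=2 ≤ 3
  b_4=3 ≤ 4
  b_5=3 ≤ 5
  b_6=5 ≤ 6
  b_7=6 ≤ 7
All bounds hold ⇒ YES

YES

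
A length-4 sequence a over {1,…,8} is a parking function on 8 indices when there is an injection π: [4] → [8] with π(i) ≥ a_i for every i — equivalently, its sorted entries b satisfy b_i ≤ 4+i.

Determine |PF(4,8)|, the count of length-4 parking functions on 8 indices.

#PF = 5·9^3 = 5×729 = 3645
E.g. (7,3,5,4) → sorted (3,4,5,7): b_i ≤ 4+i ∀i, a PF.

3645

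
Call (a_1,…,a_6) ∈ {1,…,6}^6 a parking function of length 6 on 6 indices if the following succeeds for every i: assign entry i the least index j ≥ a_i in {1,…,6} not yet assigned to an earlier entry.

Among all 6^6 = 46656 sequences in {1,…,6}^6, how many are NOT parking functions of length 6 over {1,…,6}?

29849

|PF(6,6)| = (6+1−6)·(6+1)^{6−1} = 1·16807 = 16807 [KW]
E.g. (3,2,2,6,6,6) → sorted (2,2,3,6,6,6): b_1=2>1, not a PF.
So 46656 − 16807 = 29849 fail.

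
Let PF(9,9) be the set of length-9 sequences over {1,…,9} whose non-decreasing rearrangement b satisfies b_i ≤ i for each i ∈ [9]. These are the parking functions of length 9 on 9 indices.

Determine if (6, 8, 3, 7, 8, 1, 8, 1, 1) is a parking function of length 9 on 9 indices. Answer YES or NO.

Sorted: b = (1, 1, 1, 3, 6, 7, 8, 8, 8).
  b_1=1 ≤ 1
  b_2=1 ≤ 2
  b_3=1 ≤ 3
  b_4=3 ≤ 4
  b_5=6 > 5
  fails at i=5 ⇒ NO

NO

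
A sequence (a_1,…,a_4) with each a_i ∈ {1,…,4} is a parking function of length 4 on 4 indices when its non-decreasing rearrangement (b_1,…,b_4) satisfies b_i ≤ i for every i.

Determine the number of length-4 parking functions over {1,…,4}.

125

|PF| = (4−4+1)·(4+1)^(4−1) = 1 · 125 = 125 (Konheim–Weiss)
E.g. (4,2,1,1) → sorted (1,1,2,4): b_i ≤ i ∀i, a PF.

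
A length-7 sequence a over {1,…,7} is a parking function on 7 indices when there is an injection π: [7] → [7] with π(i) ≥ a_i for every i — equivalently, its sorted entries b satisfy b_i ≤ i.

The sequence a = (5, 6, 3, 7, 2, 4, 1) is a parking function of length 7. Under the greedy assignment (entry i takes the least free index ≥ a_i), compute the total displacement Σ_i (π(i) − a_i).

Σπ = 28 ({1..7} each once); Σa = 5+6+3+7+2+4+1 = 28; disp = 28−28 = 0.

0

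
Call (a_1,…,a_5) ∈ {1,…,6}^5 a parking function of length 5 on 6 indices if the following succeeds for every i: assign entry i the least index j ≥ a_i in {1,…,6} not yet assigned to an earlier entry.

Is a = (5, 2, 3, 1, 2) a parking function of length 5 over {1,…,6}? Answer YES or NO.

YES

Order a: b = (1, 2, 2, 3, 5).
  b_1=1 ≤ 2
  b_2=2 ≤ 3
  b_3=2 ≤ 4
  b_4=3 ≤ 5
  b_5=5 ≤ 6
All bounds hold ⇒ YES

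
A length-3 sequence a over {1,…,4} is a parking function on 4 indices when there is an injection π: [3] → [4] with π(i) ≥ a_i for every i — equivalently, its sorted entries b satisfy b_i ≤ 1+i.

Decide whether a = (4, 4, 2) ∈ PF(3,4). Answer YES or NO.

NO

Order a: b = (2, 4, 4).
  b_1=2 ≤ 2
  b_2=4 > 3
  fails at i=2 ⇒ NO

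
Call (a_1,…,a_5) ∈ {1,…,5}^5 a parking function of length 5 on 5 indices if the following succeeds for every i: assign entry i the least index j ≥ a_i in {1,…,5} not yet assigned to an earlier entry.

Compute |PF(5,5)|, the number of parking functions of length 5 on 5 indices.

Count = (5+1−5)·(5+1)^{5−1} = 1·1296 = 1296 (Pollak)
E.g. (3,2,1,4,2) → sorted (1,2,2,3,4): b_i ≤ i ∀i, a PF.

1296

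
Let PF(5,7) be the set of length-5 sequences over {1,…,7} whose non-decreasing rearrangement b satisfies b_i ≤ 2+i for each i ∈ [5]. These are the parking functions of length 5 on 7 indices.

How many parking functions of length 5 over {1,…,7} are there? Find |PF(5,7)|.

12288

|PF| = (7+1−5)·(7+1)^{5−1} = 3×4096 = 12288 (Konheim–Weiss)
Example (2,3,6,2,5) → sorted (2,2,3,5,6): b_i ≤ 2+i ∀i, a PF.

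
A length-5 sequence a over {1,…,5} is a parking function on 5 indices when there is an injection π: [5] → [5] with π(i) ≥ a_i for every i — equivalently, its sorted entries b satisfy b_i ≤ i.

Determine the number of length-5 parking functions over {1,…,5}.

|PF(5,5)| = (6−5)·6^(5−1) = 1·1296 = 1296 [KW]
Example (1,4,2,1,3) → sorted (1,1,2,3,4): b_i ≤ i ∀i, a PF.

1296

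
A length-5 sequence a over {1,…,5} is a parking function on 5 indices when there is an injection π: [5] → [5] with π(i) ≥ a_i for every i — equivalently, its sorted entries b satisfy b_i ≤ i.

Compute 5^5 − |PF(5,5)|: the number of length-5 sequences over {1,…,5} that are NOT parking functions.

1829

|PF| = (5−5+1)·(5+1)^(5−1) = 1×1296 = 1296 (Pollak)
Example (3,3,2,4,3) → sorted (2,3,3,3,4): b_1=2>1, not a PF.
5^5 − 1296 = 3125 − 1296 = 1829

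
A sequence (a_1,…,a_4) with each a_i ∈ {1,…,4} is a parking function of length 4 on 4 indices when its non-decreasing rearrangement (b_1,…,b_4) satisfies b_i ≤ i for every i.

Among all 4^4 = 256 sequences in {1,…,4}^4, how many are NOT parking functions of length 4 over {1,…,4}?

131

Count = (4+1−4)·(4+1)^{4−1} = 1·125 = 125 (Pollak)
Example (3,3,2,4) → sorted (2,3,3,4): b_1=2>1, not a PF.
Total 256; non-PF = 256−125 = 131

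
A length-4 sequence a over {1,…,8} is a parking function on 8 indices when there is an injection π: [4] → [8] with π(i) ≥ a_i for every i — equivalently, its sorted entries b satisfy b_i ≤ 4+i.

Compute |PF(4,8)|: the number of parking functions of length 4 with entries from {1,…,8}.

|PF| = (8+1−4)·(8+1)^{4−1} = 5·729 = 3645 (Pollak)
Example (8,3,6,3) → sorted (3,3,6,8): b_i ≤ 4+i ∀i, a PF.

3645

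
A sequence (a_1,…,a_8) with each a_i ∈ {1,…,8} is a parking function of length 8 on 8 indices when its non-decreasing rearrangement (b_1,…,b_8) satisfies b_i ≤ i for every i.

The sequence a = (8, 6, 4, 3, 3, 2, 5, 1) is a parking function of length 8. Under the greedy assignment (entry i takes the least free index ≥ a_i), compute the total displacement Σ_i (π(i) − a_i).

Σπ(i) = 1+…+8 = 36; Σa = 8+6+4+3+3+2+5+1 = 32; disp = 36−32 = 4.

4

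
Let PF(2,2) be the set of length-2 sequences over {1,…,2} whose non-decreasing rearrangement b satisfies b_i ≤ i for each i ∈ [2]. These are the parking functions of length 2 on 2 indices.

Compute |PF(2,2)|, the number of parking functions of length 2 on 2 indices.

3

Count = (2+1−2)·(2+1)^{2−1} = 1·3 = 3 (Konheim–Weiss)
E.g. (2,1) → sorted (1,2): b_i ≤ i ∀i, a PF.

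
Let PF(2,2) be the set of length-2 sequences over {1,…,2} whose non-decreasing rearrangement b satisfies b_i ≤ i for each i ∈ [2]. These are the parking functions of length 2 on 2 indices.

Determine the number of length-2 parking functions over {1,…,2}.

3

#PF = (3−2)·3^(2−1) = 1·3 = 3 (Pollak)
E.g. (2,1) → sorted (1,2): b_i ≤ i ∀i, a PF.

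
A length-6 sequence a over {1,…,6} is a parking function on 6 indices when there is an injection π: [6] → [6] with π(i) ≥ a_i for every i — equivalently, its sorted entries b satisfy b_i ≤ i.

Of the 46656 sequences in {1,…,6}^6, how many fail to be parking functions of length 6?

|PF| = (7−6)·7^(6−1) = 1×16807 = 16807
Check (3,6,4,6,2,3) → sorted (2,3,3,4,6,6): b_1=2>1, not a PF.
6^6 − 16807 = 46656 − 16807 = 29849

29849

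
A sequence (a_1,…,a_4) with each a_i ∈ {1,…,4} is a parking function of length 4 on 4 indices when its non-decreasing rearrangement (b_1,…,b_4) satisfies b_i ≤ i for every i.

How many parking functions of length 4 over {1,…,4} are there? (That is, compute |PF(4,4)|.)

|PF| = (4+1−4)·(4+1)^{4−1} = 1 · 125 = 125 [KW]
E.g. (3,4,1,1) → sorted (1,1,3,4): b_i ≤ i ∀i, a PF.

125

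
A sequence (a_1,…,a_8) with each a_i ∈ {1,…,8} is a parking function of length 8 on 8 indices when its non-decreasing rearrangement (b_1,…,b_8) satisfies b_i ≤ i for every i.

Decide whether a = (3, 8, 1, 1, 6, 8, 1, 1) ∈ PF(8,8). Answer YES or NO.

Rearranged: b = (1, 1, 1, 1, 3, 6, 8, 8).
  b_1=1 ≤ 1
  b_2=1 ≤ 2
  b_3=1 ≤ 3
  b_4=1 ≤ 4
  b_5=3 ≤ 5
  b_6=6 ≤ 6
  b_7=8 > 7
  fails at i=7 ⇒ NO

NO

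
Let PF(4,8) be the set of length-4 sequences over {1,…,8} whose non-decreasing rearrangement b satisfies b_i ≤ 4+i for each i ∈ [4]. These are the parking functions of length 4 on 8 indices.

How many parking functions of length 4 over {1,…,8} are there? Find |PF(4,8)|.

#PF = (8+1−4)·(8+1)^{4−1} = 5 · 729 = 3645
Check (1,6,6,1) → sorted (1,1,6,6): b_i ≤ 4+i ∀i, a PF.

3645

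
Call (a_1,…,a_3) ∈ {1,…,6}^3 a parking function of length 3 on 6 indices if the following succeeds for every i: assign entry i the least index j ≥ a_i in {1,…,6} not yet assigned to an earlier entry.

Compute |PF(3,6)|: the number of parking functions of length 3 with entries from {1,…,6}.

196

Count = (6−3+1)·(6+1)^(3−1) = 4 · 49 = 196 [KW]
E.g. (1,6,3) → sorted (1,3,6): b_i ≤ 3+i ∀i, a PF.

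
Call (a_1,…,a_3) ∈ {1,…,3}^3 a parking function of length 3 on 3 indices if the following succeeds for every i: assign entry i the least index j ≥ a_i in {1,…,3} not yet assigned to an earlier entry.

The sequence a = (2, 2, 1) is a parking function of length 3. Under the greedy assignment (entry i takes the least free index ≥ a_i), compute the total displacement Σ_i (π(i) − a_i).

Σπ = 3·4/2 = 6 (π permutes [3]); Σa = 2+2+1 = 5; disp = 6−5 = 1.

1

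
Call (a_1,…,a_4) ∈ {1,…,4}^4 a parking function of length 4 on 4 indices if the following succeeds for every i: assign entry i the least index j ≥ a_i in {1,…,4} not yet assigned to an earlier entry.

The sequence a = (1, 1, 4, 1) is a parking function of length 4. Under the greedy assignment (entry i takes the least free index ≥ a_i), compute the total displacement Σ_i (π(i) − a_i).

3

Σπ(i) = 1+…+4 = 10; Σa = 1+1+4+1 = 7; disp = 10−7 = 3.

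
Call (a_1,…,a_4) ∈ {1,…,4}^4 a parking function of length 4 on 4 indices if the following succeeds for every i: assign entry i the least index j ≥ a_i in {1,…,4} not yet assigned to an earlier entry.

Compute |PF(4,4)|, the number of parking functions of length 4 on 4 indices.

125

#PF = (4−4+1)·(4+1)^(4−1) = 1×125 = 125
Example (1,3,2,3) → sorted (1,2,3,3): b_i ≤ i ∀i, a PF.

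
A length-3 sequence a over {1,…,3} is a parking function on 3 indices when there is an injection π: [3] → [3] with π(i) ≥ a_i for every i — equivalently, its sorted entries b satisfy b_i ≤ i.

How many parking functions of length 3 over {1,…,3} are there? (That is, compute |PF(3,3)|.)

16

|PF(3,3)| = (4−3)·4^(3−1) = 1×16 = 16 (Pollak)
E.g. (2,1,1) → sorted (1,1,2): b_i ≤ i ∀i, a PF.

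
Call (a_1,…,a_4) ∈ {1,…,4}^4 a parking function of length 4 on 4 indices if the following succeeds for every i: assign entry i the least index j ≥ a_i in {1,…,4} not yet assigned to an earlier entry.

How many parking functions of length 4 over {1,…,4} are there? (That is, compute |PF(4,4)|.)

125

|PF| = (4−4+1)·(4+1)^(4−1) = 1 · 125 = 125
Check (2,3,1,3) → sorted (1,2,3,3): b_i ≤ i ∀i, a PF.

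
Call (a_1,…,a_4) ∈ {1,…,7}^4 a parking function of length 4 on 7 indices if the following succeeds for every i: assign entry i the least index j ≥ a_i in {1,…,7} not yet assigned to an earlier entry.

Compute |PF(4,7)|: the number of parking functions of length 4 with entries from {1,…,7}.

2048

#PF = (7−4+1)·(7+1)^(4−1) = 4×512 = 2048
One tuple (1,7,6,2) → sorted (1,2,6,7): b_i ≤ 3+i ∀i, a PF.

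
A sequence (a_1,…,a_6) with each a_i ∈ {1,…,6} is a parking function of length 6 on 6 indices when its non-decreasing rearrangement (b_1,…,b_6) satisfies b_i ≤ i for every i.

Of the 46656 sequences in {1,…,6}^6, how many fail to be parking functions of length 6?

#PF = (6+1−6)·(6+1)^{6−1} = 1×16807 = 16807
E.g. (5,4,2,5,3,5) → sorted (2,3,4,5,5,5): b_1=2>1, not a PF.
6^6 − 16807 = 46656 − 16807 = 29849

29849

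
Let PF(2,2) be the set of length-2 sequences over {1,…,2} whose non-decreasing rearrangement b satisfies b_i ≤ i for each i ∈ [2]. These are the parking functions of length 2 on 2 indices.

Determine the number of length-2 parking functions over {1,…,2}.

3

|PF| = 1·3^1 = 1 · 3 = 3 (Pollak)
Example (1,1) → sorted (1,1): b_i ≤ i ∀i, a PF.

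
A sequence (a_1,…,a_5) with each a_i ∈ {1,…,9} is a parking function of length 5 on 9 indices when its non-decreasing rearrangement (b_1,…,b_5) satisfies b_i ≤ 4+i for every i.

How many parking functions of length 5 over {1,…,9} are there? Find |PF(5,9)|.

50000

|PF(5,9)| = 5·10^4 = 5 · 10000 = 50000 [KW]
E.g. (3,9,7,3,2) → sorted (2,3,3,7,9): b_i ≤ 4+i ∀i, a PF.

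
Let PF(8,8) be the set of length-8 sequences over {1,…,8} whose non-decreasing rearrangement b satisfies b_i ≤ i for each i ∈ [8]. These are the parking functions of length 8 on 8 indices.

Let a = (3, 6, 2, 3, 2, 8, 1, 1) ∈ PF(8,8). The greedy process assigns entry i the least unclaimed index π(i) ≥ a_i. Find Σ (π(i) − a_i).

Σπ(i) = 1+…+8 = 36; Σa = 3+6+2+3+2+8+1+1 = 26; disp = 36−26 = 10.

10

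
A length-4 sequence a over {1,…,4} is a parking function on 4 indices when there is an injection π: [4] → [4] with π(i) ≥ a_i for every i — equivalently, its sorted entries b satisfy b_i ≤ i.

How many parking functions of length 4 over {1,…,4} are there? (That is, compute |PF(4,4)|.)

125

Count = (5−4)·5^(4−1) = 1 · 125 = 125 [KW]
Example (1,1,3,1) → sorted (1,1,1,3): b_i ≤ i ∀i, a PF.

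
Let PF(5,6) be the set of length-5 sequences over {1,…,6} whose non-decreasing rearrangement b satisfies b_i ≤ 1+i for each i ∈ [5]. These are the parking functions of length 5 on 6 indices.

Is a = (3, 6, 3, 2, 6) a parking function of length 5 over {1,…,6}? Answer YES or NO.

Rearranged: b = (2, 3, 3, 6, 6).
  b_1=2 ≤ 2
  b_2=3 ≤ 3
  b_3=3 ≤ 4
  b_4=6 > 5
  fails at i=4 ⇒ NO

NO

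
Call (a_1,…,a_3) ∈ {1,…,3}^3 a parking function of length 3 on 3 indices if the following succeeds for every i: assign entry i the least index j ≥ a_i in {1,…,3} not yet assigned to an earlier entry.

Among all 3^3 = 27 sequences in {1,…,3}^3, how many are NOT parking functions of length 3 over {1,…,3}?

#PF = (3−3+1)·(3+1)^(3−1) = 1·16 = 16 (Pollak)
One tuple (2,2,2) → sorted (2,2,2): b_1=2>1, not a PF.
Total 27; non-PF = 27−16 = 11

11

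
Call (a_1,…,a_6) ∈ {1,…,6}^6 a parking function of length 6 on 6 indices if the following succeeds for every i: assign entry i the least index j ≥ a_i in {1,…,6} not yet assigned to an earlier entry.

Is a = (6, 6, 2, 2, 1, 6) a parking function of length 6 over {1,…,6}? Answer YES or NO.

Sorted: b = (1, 2, 2, 6, 6, 6).
  b_1=1 ≤ 1
  b_2=2 ≤ 2
  b_3=2 ≤ 3
  b_4=6 > 4
  fails at i=4 ⇒ NO

NO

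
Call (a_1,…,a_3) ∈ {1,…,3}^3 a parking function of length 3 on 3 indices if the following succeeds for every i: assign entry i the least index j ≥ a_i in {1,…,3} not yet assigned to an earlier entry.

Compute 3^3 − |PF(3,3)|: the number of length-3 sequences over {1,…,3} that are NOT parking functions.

11

|PF(3,3)| = (3−3+1)·(3+1)^(3−1) = 1×16 = 16 [KW]
One tuple (3,3,3) → sorted (3,3,3): b_1=3>1, not a PF.
Total 27; non-PF = 27−16 = 11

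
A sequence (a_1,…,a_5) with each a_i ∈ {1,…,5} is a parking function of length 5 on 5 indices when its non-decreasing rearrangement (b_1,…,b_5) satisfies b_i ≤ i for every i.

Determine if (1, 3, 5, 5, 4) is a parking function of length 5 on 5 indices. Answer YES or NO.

NO

Sorted: b = (1, 3, 4, 5, 5).
  b_1=1 ≤ 1
  b_2=3 > 2
  fails at i=2 ⇒ NO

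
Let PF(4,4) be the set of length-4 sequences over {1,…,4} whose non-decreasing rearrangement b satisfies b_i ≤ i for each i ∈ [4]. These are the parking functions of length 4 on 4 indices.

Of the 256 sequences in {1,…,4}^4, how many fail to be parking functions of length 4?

|PF| = (4+1−4)·(4+1)^{4−1} = 1×125 = 125
Check (4,3,4,4) → sorted (3,4,4,4): b_1=3>1, not a PF.
So 256 − 125 = 131 fail.

131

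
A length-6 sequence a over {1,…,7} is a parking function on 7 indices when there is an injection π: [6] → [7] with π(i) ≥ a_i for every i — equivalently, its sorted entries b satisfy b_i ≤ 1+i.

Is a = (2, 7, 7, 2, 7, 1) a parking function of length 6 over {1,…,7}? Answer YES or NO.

Sorted: b = (1, 2, 2, 7, 7, 7).
  b_1=1 ≤ 2
  b_2=2 ≤ 3
  b_3=2 ≤ 4
  b_4=7 > 5
  fails at i=4 ⇒ NO

NO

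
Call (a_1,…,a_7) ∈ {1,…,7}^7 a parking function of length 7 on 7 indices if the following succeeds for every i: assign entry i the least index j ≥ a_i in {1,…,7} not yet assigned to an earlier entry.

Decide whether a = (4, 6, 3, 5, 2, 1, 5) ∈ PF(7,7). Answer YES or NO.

YES

Order a: b = (1, 2, 3, 4, 5, 5, 6).
  b_1=1 ≤ 1
  b_2=2 ≤ 2
  b_3=3 ≤ 3
  b_4=4 ≤ 4
  b_5=5 ≤ 5
  b_6=5 ≤ 6
  b_7=6 ≤ 7
All bounds hold ⇒ YES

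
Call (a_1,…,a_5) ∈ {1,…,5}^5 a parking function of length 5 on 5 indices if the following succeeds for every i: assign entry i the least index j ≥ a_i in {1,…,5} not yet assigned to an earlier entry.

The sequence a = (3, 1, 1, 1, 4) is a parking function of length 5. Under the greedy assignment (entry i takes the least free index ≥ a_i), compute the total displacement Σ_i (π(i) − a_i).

Σπ = 5·6/2 = 15 (π permutes [5]); Σa = 3+1+1+1+4 = 10; disp = 15−10 = 5.

5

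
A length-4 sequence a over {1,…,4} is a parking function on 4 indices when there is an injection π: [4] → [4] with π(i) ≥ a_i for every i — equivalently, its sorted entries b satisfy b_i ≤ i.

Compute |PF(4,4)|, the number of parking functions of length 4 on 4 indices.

#PF = 1·5^3 = 1×125 = 125 (Pollak)
One tuple (4,1,1,2) → sorted (1,1,2,4): b_i ≤ i ∀i, a PF.

125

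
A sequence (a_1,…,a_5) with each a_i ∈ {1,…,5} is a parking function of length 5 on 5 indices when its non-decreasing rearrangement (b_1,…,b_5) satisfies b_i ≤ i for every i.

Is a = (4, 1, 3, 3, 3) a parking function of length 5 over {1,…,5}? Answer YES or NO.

Rearranged: b = (1, 3, 3, 3, 4).
  b_1=1 ≤ 1
  b_2=3 > 2
  fails at i=2 ⇒ NO

NO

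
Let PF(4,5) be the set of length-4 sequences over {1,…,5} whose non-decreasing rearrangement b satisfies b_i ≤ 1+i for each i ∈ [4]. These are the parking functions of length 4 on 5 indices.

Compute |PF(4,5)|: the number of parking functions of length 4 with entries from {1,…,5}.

432

|PF| = (6−4)·6^(4−1) = 2·216 = 432
Example (2,2,3,3) → sorted (2,2,3,3): b_i ≤ 1+i ∀i, a PF.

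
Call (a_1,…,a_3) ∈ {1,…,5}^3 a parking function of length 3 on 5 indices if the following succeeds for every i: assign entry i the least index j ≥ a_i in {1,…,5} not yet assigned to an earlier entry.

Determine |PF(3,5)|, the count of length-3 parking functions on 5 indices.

|PF(3,5)| = (5+1−3)·(5+1)^{3−1} = 3·36 = 108 (Konheim–Weiss)
Example (4,1,4) → sorted (1,4,4): b_i ≤ 2+i ∀i, a PF.

108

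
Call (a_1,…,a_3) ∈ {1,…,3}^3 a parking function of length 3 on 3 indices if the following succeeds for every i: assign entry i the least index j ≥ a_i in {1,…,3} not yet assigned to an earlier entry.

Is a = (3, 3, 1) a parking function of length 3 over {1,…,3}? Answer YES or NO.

NO

Order a: b = (1, 3, 3).
  b_1=1 ≤ 1
  b_2=3 > 2
  fails at i=2 ⇒ NO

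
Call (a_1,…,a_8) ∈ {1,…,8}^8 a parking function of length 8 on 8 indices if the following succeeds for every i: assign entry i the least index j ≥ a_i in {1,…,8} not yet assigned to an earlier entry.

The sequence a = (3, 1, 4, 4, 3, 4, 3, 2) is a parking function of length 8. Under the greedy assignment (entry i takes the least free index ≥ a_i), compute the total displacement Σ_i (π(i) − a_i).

Σπ = 8·9/2 = 36 (π permutes [8]); Σa = 3+1+4+4+3+4+3+2 = 24; disp = 36−24 = 12.

12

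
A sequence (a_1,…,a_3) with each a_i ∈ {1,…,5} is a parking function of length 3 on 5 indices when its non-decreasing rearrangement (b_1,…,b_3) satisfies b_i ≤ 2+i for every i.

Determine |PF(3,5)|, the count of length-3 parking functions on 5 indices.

108

Count = (5−3+1)·(5+1)^(3−1) = 3 · 36 = 108 [KW]
E.g. (5,4,1) → sorted (1,4,5): b_i ≤ 2+i ∀i, a PF.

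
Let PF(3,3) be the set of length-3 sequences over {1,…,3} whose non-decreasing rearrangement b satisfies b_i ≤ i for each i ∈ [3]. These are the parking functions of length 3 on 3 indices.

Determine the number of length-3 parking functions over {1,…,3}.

16

#PF = (4−3)·4^(3−1) = 1 · 16 = 16 [KW]
One tuple (1,1,1) → sorted (1,1,1): b_i ≤ i ∀i, a PF.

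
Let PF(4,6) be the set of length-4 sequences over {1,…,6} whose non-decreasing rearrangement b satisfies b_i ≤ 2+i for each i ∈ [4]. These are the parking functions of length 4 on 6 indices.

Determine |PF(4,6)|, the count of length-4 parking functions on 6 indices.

Count = (6−4+1)·(6+1)^(4−1) = 3·343 = 1029 (Pollak)
Example (5,2,1,3) → sorted (1,2,3,5): b_i ≤ 2+i ∀i, a PF.

1029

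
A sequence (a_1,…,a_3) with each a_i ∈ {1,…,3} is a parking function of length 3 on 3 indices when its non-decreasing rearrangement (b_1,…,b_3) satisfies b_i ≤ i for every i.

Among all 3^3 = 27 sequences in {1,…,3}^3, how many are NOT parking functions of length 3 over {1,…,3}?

Count = 1·4^2 = 1·16 = 16
Check (2,2,3) → sorted (2,2,3): b_1=2>1, not a PF.
3^3 − 16 = 27 − 16 = 11

11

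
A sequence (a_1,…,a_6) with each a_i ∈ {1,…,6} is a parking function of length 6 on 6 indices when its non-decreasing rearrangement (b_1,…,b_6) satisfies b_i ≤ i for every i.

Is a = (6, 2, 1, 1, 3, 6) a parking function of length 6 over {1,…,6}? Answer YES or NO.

Order a: b = (1, 1, 2, 3, 6, 6).
  b_1=1 ≤ 1
  b_2=1 ≤ 2
  b_3=2 ≤ 3
  b_4=3 ≤ 4
  b_5=6 > 5
  fails at i=5 ⇒ NO

NO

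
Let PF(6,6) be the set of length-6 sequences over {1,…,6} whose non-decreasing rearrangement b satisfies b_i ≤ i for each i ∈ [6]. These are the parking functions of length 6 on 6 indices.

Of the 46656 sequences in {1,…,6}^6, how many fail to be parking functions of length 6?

29849

|PF| = (6−6+1)·(6+1)^(6−1) = 1·16807 = 16807 [KW]
E.g. (6,2,3,2,5,5) → sorted (2,2,3,5,5,6): b_1=2>1, not a PF.
So 46656 − 16807 = 29849 fail.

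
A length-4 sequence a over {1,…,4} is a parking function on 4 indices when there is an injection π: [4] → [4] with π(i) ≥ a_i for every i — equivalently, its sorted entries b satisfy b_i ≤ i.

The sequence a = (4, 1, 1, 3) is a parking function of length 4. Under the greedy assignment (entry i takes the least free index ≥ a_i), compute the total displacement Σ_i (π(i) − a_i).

Σπ = 4·5/2 = 10 (π permutes [4]); Σa = 4+1+1+3 = 9; disp = 10−9 = 1.

1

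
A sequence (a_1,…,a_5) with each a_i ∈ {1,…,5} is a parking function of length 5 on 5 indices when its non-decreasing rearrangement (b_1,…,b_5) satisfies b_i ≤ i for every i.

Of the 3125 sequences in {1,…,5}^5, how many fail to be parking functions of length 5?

|PF(5,5)| = (5+1−5)·(5+1)^{5−1} = 1·1296 = 1296 (Konheim–Weiss)
One tuple (2,3,3,4,5) → sorted (2,3,3,4,5): b_1=2>1, not a PF.
So 3125 − 1296 = 1829 fail.

1829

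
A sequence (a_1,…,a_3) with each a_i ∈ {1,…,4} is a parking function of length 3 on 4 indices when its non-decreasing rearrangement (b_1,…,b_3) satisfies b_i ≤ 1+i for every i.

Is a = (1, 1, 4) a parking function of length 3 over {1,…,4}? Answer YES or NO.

Sorted: b = (1, 1, 4).
  b_1=1 ≤ 2
  b_2=1 ≤ 3
  b_3=4 ≤ 4
All bounds hold ⇒ YES

YES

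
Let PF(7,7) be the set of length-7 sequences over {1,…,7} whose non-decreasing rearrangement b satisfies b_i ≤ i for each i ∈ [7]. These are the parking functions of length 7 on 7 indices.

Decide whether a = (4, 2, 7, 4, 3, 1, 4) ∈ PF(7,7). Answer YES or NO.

Sorted: b = (1, 2, 3, 4, 4, 4, 7).
  b_1=1 ≤ 1
  b_2=2 ≤ 2
  b_3=3 ≤ 3
  b_4=4 ≤ 4
  b_5=4 ≤ 5
  b_6=4 ≤ 6
  b_7=7 ≤ 7
All bounds hold ⇒ YES

YES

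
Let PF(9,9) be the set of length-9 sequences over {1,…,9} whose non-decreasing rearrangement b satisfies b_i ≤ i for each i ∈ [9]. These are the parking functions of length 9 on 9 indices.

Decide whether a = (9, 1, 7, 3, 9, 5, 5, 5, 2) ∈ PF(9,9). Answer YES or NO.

Order a: b = (1, 2, 3, 5, 5, 5, 7, 9, 9).
  b_1=1 ≤ 1
  b_2=2 ≤ 2
  b_3=3 ≤ 3
  b_4=5 > 4
  fails at i=4 ⇒ NO

NO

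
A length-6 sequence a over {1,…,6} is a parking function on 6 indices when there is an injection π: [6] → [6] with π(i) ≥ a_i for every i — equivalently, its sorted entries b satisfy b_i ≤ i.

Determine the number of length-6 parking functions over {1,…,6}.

|PF(6,6)| = (6+1−6)·(6+1)^{6−1} = 1×16807 = 16807
Example (1,6,2,2,2,1) → sorted (1,1,2,2,2,6): b_i ≤ i ∀i, a PF.

16807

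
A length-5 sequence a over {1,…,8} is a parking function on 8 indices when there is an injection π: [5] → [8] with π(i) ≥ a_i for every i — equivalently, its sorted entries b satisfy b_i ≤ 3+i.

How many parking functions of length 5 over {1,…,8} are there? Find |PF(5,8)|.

|PF(5,8)| = (8+1−5)·(8+1)^{5−1} = 4×6561 = 26244 (Pollak)
One tuple (6,8,5,4,2) → sorted (2,4,5,6,8): b_i ≤ 3+i ∀i, a PF.

26244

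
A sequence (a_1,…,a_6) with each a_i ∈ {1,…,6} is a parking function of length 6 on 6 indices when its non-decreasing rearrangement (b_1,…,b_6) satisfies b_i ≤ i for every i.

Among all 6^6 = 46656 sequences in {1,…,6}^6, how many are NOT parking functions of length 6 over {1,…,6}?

29849

Count = (6+1−6)·(6+1)^{6−1} = 1 · 16807 = 16807 (Konheim–Weiss)
Check (2,6,2,2,2,2) → sorted (2,2,2,2,2,6): b_1=2>1, not a PF.
So 46656 − 16807 = 29849 fail.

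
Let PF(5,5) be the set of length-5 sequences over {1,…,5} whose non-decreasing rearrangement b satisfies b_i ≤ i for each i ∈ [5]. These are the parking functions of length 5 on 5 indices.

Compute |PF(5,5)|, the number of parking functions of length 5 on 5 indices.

1296

Count = 1·6^4 = 1 · 1296 = 1296
One tuple (1,4,5,2,2) → sorted (1,2,2,4,5): b_i ≤ i ∀i, a PF.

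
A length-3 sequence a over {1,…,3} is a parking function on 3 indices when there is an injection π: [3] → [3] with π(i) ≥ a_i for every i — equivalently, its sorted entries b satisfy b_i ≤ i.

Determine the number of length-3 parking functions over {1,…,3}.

|PF(3,3)| = (4−3)·4^(3−1) = 1·16 = 16 (Pollak)
E.g. (1,1,3) → sorted (1,1,3): b_i ≤ i ∀i, a PF.

16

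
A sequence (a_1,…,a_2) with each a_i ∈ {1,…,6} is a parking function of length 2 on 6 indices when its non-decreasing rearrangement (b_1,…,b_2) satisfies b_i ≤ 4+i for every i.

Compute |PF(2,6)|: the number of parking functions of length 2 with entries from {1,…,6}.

Count = (7−2)·7^(2−1) = 5×7 = 35 [KW]
Check (4,6) → sorted (4,6): b_i ≤ 4+i ∀i, a PF.

35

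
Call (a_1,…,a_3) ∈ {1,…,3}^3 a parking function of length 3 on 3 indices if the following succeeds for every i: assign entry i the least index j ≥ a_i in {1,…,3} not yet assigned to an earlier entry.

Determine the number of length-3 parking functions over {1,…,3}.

Count = (3−3+1)·(3+1)^(3−1) = 1·16 = 16 (Konheim–Weiss)
One tuple (3,2,1) → sorted (1,2,3): b_i ≤ i ∀i, a PF.

16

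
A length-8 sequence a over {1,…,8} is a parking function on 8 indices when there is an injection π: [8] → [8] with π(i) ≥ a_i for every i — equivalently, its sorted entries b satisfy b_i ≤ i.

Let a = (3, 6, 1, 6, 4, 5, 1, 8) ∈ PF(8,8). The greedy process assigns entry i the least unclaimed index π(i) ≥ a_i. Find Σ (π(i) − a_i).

Σπ = 36 ({1..8} each once); Σa = 3+6+1+6+4+5+1+8 = 34; disp = 36−34 = 2.

2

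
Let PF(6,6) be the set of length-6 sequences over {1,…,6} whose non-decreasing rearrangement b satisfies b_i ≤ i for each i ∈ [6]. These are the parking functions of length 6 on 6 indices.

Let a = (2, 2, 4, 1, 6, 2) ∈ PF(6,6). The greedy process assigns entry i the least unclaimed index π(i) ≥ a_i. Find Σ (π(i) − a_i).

4

Σπ = 6·7/2 = 21 (π permutes [6]); Σa = 2+2+4+1+6+2 = 17; disp = 21−17 = 4.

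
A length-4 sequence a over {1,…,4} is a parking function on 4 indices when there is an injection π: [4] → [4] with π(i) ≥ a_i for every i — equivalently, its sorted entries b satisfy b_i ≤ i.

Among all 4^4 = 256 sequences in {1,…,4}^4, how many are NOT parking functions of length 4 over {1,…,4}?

|PF| = (4+1−4)·(4+1)^{4−1} = 1 · 125 = 125 (Konheim–Weiss)
Check (3,4,1,4) → sorted (1,3,4,4): b_2=3>2, not a PF.
4^4 − 125 = 256 − 125 = 131

131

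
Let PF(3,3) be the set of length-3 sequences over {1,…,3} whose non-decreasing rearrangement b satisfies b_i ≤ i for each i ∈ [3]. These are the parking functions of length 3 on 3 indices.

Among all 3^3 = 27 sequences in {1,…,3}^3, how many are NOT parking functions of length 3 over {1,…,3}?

#PF = (3+1−3)·(3+1)^{3−1} = 1 · 16 = 16
E.g. (2,3,2) → sorted (2,2,3): b_1=2>1, not a PF.
Total 27; non-PF = 27−16 = 11

11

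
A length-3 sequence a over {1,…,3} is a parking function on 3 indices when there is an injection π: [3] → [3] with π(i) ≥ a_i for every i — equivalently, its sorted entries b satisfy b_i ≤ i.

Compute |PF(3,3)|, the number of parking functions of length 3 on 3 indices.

16

#PF = (3−3+1)·(3+1)^(3−1) = 1×16 = 16 (Pollak)
Example (2,1,2) → sorted (1,2,2): b_i ≤ i ∀i, a PF.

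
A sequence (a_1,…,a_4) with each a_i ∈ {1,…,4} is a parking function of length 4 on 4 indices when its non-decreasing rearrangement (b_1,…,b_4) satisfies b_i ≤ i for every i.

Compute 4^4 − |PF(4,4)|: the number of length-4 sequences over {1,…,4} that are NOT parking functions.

131

|PF| = (5−4)·5^(4−1) = 1×125 = 125 (Pollak)
One tuple (2,4,4,4) → sorted (2,4,4,4): b_1=2>1, not a PF.
Total 256; non-PF = 256−125 = 131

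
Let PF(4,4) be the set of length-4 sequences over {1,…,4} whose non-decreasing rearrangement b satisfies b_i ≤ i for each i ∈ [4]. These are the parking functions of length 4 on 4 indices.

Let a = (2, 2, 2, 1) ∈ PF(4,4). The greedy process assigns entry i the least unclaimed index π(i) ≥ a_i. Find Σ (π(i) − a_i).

3

Σπ = 4·5/2 = 10 (π permutes [4]); Σa = 2+2+2+1 = 7; disp = 10−7 = 3.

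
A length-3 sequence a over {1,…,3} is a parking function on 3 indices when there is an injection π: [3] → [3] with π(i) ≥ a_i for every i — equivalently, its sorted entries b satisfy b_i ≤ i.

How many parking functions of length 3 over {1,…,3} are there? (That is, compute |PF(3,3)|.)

16

#PF = (4−3)·4^(3−1) = 1·16 = 16 (Konheim–Weiss)
Check (2,3,1) → sorted (1,2,3): b_i ≤ i ∀i, a PF.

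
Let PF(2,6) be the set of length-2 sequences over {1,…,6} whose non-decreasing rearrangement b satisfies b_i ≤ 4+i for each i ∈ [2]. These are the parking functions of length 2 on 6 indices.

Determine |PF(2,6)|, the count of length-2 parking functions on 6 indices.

35

#PF = (6−2+1)·(6+1)^(2−1) = 5 · 7 = 35
E.g. (4,5) → sorted (4,5): b_i ≤ 4+i ∀i, a PF.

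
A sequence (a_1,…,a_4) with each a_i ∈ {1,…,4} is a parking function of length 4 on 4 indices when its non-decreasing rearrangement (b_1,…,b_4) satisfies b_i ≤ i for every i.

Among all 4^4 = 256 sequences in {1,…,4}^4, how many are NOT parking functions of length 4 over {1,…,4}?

131

#PF = 1·5^3 = 1 · 125 = 125 (Pollak)
One tuple (4,4,4,3) → sorted (3,4,4,4): b_1=3>1, not a PF.
So 256 − 125 = 131 fail.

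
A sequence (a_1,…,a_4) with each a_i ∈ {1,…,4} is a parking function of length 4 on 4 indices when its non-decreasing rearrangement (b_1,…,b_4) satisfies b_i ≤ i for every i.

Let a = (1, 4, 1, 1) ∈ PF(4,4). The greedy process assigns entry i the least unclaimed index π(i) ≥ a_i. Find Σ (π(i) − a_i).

Σπ = 4·5/2 = 10 (π permutes [4]); Σa = 1+4+1+1 = 7; disp = 10−7 = 3.

3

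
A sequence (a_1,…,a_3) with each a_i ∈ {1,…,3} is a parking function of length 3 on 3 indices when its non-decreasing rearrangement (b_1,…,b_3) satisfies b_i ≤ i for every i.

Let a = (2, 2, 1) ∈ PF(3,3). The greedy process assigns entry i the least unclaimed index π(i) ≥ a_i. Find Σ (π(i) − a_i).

Σπ = 3·4/2 = 6 (π permutes [3]); Σa = 2+2+1 = 5; disp = 6−5 = 1.

1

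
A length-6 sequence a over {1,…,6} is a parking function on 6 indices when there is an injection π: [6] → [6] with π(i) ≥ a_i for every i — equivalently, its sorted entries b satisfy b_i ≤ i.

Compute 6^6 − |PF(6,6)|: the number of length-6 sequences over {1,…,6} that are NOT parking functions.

29849

Count = (6−6+1)·(6+1)^(6−1) = 1·16807 = 16807
Check (5,5,6,1,1,5) → sorted (1,1,5,5,5,6): b_3=5>3, not a PF.
So 46656 − 16807 = 29849 fail.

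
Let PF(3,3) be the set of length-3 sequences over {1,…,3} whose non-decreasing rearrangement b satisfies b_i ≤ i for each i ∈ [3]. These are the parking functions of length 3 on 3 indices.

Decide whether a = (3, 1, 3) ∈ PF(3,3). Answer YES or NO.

NO

Rearranged: b = (1, 3, 3).
  b_1=1 ≤ 1
  b_2=3 > 2
  fails at i=2 ⇒ NO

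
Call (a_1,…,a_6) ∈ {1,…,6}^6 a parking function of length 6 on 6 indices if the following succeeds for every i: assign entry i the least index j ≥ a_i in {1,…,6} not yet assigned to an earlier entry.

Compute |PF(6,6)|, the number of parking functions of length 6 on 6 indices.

Count = (6−6+1)·(6+1)^(6−1) = 1·16807 = 16807
Check (1,2,2,4,5,3) → sorted (1,2,2,3,4,5): b_i ≤ i ∀i, a PF.

16807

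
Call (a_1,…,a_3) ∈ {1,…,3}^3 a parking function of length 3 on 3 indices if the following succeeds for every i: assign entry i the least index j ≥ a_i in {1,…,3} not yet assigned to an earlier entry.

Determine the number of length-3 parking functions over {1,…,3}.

16

|PF| = (4−3)·4^(3−1) = 1 · 16 = 16 (Konheim–Weiss)
One tuple (1,3,1) → sorted (1,1,3): b_i ≤ i ∀i, a PF.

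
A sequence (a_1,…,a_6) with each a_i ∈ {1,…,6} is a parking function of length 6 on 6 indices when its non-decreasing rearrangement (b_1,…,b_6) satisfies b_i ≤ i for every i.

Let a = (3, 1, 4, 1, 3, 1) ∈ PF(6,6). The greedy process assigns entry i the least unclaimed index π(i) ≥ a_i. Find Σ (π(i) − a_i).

Σπ = 6·7/2 = 21 (π permutes [6]); Σa = 3+1+4+1+3+1 = 13; disp = 21−13 = 8.

8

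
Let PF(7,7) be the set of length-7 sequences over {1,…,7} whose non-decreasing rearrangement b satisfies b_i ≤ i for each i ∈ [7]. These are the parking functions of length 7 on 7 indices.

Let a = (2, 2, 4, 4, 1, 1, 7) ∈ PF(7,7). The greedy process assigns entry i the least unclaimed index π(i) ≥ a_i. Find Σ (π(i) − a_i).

7

Σπ = 7·8/2 = 28 (π permutes [7]); Σa = 2+2+4+4+1+1+7 = 21; disp = 28−21 = 7.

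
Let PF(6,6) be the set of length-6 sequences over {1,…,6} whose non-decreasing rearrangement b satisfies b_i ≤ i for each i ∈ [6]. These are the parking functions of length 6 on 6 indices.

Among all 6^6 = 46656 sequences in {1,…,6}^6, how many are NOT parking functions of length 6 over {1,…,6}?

|PF(6,6)| = 1·7^5 = 1·16807 = 16807 (Pollak)
Example (6,6,6,1,5,2) → sorted (1,2,5,6,6,6): b_3=5>3, not a PF.
6^6 − 16807 = 46656 − 16807 = 29849

29849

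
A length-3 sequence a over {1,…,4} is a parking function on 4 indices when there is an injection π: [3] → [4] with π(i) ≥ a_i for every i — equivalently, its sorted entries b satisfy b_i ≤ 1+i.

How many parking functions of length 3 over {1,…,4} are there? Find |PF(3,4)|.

|PF(3,4)| = 2·5^2 = 2 · 25 = 50 (Konheim–Weiss)
E.g. (2,3,3) → sorted (2,3,3): b_i ≤ 1+i ∀i, a PF.

50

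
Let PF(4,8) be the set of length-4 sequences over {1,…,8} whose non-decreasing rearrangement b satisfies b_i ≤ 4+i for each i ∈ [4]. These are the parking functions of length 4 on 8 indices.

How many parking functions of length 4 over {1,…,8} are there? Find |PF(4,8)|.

3645

Count = (8−4+1)·(8+1)^(4−1) = 5 · 729 = 3645
Example (4,7,3,7) → sorted (3,4,7,7): b_i ≤ 4+i ∀i, a PF.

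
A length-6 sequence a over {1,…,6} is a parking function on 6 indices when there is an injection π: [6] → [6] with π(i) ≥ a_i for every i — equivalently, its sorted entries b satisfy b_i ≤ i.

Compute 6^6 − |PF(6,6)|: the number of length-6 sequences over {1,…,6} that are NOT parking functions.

|PF| = (7−6)·7^(6−1) = 1×16807 = 16807 (Konheim–Weiss)
Example (4,5,5,5,6,2) → sorted (2,4,5,5,5,6): b_1=2>1, not a PF.
Total 46656; non-PF = 46656−16807 = 29849

29849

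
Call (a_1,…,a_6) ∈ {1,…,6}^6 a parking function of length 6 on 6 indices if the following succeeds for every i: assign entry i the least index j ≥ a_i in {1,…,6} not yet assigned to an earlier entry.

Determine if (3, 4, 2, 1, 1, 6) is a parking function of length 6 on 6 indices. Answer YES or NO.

Rearranged: b = (1, 1, 2, 3, 4, 6).
  b_1=1 ≤ 1
  b_2=1 ≤ 2
  b_3=2 ≤ 3
  b_4=3 ≤ 4
  b_5=4 ≤ 5
  b_6=6 ≤ 6
All bounds hold ⇒ YES

YES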